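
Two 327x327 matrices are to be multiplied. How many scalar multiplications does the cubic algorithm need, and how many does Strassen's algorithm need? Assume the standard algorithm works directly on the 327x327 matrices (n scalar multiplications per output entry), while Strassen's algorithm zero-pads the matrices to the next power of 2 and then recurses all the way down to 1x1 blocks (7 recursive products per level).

Matrix multiplication for 327x327 matrices:

Strassen's algorithm requires power-of-2 dimensions. Pad 327x327 to 512x512 (next power of 2).

Standard algorithm: 327^3 = 34965783 multiplications
Strassen's algorithm: 7^(log2(512)) = 7^9 = 40353607 multiplications
Difference: 34965783 - 40353607 = -5387824 (Strassen uses MORE here due to padding overhead — for small or just-over-power-of-2 n, padding can outweigh the per-level savings)

Standard: 34965783 multiplications (327^3). Strassen: 40353607 multiplications (7^9, after padding to 512x512). Strassen reduces 8 recursive multiplications to 7 at each level.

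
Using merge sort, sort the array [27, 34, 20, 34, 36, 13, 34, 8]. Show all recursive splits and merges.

Merge sort trace:

Split: [27, 34, 20, 34, 36, 13, 34, 8] -> [27, 34, 20, 34] and [36, 13, 34, 8]
  Split: [27, 34, 20, 34] -> [27, 34] and [20, 34]
    Split: [27, 34] -> [27] and [34]
    Merge: [27] + [34] -> [27, 34]
    Split: [20, 34] -> [20] and [34]
    Merge: [20] + [34] -> [20, 34]
  Merge: [27, 34] + [20, 34] -> [20, 27, 34, 34]
  Split: [36, 13, 34, 8] -> [36, 13] and [34, 8]
    Split: [36, 13] -> [36] and [13]
    Merge: [36] + [13] -> [13, 36]
    Split: [34, 8] -> [34] and [8]
    Merge: [34] + [8] -> [8, 34]
  Merge: [13, 36] + [8, 34] -> [8, 13, 34, 36]
Merge: [20, 27, 34, 34] + [8, 13, 34, 36] -> [8, 13, 20, 27, 34, 34, 34, 36]

Final sorted array: [8, 13, 20, 27, 34, 34, 34, 36]

The merge sort proceeds by recursively splitting the array and merging sorted halves.
After all merges, the sorted array is [8, 13, 20, 27, 34, 34, 34, 36].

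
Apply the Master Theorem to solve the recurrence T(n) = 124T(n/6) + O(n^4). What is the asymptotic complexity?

Master Theorem for T(n) = 124T(n/6) + O(n^4):

a = 124, b = 6, c = 4
log_b(a) = log_6(124) = 2.6903

Case 3: c = 4 > log_6(124) = 2.6903
T(n) = O(n^4) = O(n^4)

For T(n) = 124T(n/6) + O(n^4): log_6(124) = 2.6903. This is Case 3 of the Master Theorem (c > log_b(a), work dominated by root), giving O(n^4).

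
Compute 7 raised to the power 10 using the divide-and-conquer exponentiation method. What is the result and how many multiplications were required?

Computing 7^10 by squaring (build up from 7^1; each line after the first costs one multiplication):

7^1 = 7
7^2 = (7^1)^2 = 7^2 = 49
7^4 = (7^2)^2 = 49^2 = 2401
7^5 = 7 * 7^4 = 7 * 2401 = 16807
7^10 = (7^5)^2 = 16807^2 = 282475249

Result: 282475249
Multiplications needed: 4 (4 lines after 7^1)

7^10 = 282475249. Using exponentiation by squaring, this requires 4 multiplications. The key idea: if the exponent is even, square the half-power; if odd, multiply by the base once.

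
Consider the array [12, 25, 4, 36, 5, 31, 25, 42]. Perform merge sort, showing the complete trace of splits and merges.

Merge sort trace:

Split: [12, 25, 4, 36, 5, 31, 25, 42] -> [12, 25, 4, 36] and [5, 31, 25, 42]
  Split: [12, 25, 4, 36] -> [12, 25] and [4, 36]
    Split: [12, 25] -> [12] and [25]
    Merge: [12] + [25] -> [12, 25]
    Split: [4, 36] -> [4] and [36]
    Merge: [4] + [36] -> [4, 36]
  Merge: [12, 25] + [4, 36] -> [4, 12, 25, 36]
  Split: [5, 31, 25, 42] -> [5, 31] and [25, 42]
    Split: [5, 31] -> [5] and [31]
    Merge: [5] + [31] -> [5, 31]
    Split: [25, 42] -> [25] and [42]
    Merge: [25] + [42] -> [25, 42]
  Merge: [5, 31] + [25, 42] -> [5, 25, 31, 42]
Merge: [4, 12, 25, 36] + [5, 25, 31, 42] -> [4, 5, 12, 25, 25, 31, 36, 42]

Final sorted array: [4, 5, 12, 25, 25, 31, 36, 42]

The merge sort proceeds by recursively splitting the array and merging sorted halves.
After all merges, the sorted array is [4, 5, 12, 25, 25, 31, 36, 42].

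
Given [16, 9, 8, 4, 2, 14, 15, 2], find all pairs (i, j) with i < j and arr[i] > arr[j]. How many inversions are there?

Finding inversions in [16, 9, 8, 4, 2, 14, 15, 2]:

(0, 1): arr[0]=16 > arr[1]=9
(0, 2): arr[0]=16 > arr[2]=8
(0, 3): arr[0]=16 > arr[3]=4
(0, 4): arr[0]=16 > arr[4]=2
(0, 5): arr[0]=16 > arr[5]=14
(0, 6): arr[0]=16 > arr[6]=15
(0, 7): arr[0]=16 > arr[7]=2
(1, 2): arr[1]=9 > arr[2]=8
(1, 3): arr[1]=9 > arr[3]=4
(1, 4): arr[1]=9 > arr[4]=2
(1, 7): arr[1]=9 > arr[7]=2
(2, 3): arr[2]=8 > arr[3]=4
(2, 4): arr[2]=8 > arr[4]=2
(2, 7): arr[2]=8 > arr[7]=2
(3, 4): arr[3]=4 > arr[4]=2
(3, 7): arr[3]=4 > arr[7]=2
(5, 7): arr[5]=14 > arr[7]=2
(6, 7): arr[6]=15 > arr[7]=2

Total inversions: 18

The array has 18 inversion(s): (0,1), (0,2), (0,3), (0,4), (0,5), (0,6), (0,7), (1,2), (1,3), (1,4), (1,7), (2,3), (2,4), (2,7), (3,4), (3,7), (5,7), (6,7). Each pair (i,j) satisfies i < j and arr[i] > arr[j].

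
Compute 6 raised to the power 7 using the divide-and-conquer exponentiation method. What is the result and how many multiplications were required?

Computing 6^7 by squaring (build up from 6^1; each line after the first costs one multiplication):

6^1 = 6
6^2 = (6^1)^2 = 6^2 = 36
6^3 = 6 * 6^2 = 6 * 36 = 216
6^6 = (6^3)^2 = 216^2 = 46656
6^7 = 6 * 6^6 = 6 * 46656 = 279936

Result: 279936
Multiplications needed: 4 (4 lines after 6^1)

6^7 = 279936. Using exponentiation by squaring, this requires 4 multiplications. The key idea: if the exponent is even, square the half-power; if odd, multiply by the base once.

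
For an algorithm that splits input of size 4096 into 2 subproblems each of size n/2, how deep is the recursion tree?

For divide and conquer with division factor 2:

Problem sizes at each level:
Level 0: 4096
Level 1: 2048
Level 2: 1024
Level 3: 512
Level 4: 256
Level 5: 128
Level 6: 64
Level 7: 32
Level 8: 16
Level 9: 8
Level 10: 4
Level 11: 2
Level 12: 1

The root is level 0 and the size-1 base case is level 12 (the tree spans levels 0 through 12, i.e. 13 levels counting the root), so the depth is the number of divisions: log_2(4096) = 12

The recursion tree depth is log_2(4096) = 12. At each level, the problem size is divided by 2, so it takes 12 divisions to reduce to a base case of size 1. The algorithm makes 2 recursive calls at each level.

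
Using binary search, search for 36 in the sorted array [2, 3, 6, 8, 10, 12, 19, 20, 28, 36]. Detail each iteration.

Binary search for 36 in [2, 3, 6, 8, 10, 12, 19, 20, 28, 36]:

lo=0, hi=9, mid=4, arr[mid]=10 -> 10 < 36, search right half
lo=5, hi=9, mid=7, arr[mid]=20 -> 20 < 36, search right half
lo=8, hi=9, mid=8, arr[mid]=28 -> 28 < 36, search right half
lo=9, hi=9, mid=9, arr[mid]=36 -> Found target at index 9!

Binary search finds 36 at index 9 after 4 comparisons. The search repeatedly halves the search space by comparing with the middle element.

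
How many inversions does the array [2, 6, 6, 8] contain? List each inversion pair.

Finding inversions in [2, 6, 6, 8]:


Total inversions: 0

The array has 0 inversions. It is already sorted.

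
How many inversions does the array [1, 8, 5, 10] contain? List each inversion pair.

Finding inversions in [1, 8, 5, 10]:

(1, 2): arr[1]=8 > arr[2]=5

Total inversions: 1

The array has 1 inversion(s): (1,2). Each pair (i,j) satisfies i < j and arr[i] > arr[j].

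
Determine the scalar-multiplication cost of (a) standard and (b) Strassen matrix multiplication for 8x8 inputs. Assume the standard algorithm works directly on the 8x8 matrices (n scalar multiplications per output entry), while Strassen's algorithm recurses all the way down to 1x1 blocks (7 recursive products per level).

Matrix multiplication for 8x8 matrices:

Standard algorithm: 8^3 = 512 multiplications
Strassen's algorithm: 7^(log2(8)) = 7^3 = 343 multiplications
Savings: 512 - 343 = 169 multiplications

Standard: 512 multiplications (8^3). Strassen: 343 multiplications (7^3). Strassen reduces 8 recursive multiplications to 7 at each level.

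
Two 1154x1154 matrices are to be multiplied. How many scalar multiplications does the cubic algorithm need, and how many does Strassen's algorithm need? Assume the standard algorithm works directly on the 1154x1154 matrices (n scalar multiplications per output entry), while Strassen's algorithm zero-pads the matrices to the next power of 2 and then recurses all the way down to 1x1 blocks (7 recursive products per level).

Matrix multiplication for 1154x1154 matrices:

Strassen's algorithm requires power-of-2 dimensions. Pad 1154x1154 to 2048x2048 (next power of 2).

Standard algorithm: 1154^3 = 1536800264 multiplications
Strassen's algorithm: 7^(log2(2048)) = 7^11 = 1977326743 multiplications
Difference: 1536800264 - 1977326743 = -440526479 (Strassen uses MORE here due to padding overhead — for small or just-over-power-of-2 n, padding can outweigh the per-level savings)

Standard: 1536800264 multiplications (1154^3). Strassen: 1977326743 multiplications (7^11, after padding to 2048x2048). Strassen reduces 8 recursive multiplications to 7 at each level.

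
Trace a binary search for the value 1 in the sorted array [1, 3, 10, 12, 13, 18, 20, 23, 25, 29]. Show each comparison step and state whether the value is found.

Binary search for 1 in [1, 3, 10, 12, 13, 18, 20, 23, 25, 29]:

lo=0, hi=9, mid=4, arr[mid]=13 -> 13 > 1, search left half
lo=0, hi=3, mid=1, arr[mid]=3 -> 3 > 1, search left half
lo=0, hi=0, mid=0, arr[mid]=1 -> Found target at index 0!

Binary search finds 1 at index 0 after 3 comparisons. The search repeatedly halves the search space by comparing with the middle element.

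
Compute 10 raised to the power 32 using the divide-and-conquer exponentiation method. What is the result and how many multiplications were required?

Computing 10^32 by squaring (build up from 10^1; each line after the first costs one multiplication):

10^1 = 10
10^2 = (10^1)^2 = 10^2 = 100
10^4 = (10^2)^2 = 100^2 = 10000
10^8 = (10^4)^2 = 10000^2 = 100000000
10^16 = (10^8)^2 = 100000000^2 = 10000000000000000
10^32 = (10^16)^2 = 10000000000000000^2 = 100000000000000000000000000000000

Result: 100000000000000000000000000000000
Multiplications needed: 5 (5 lines after 10^1)

10^32 = 100000000000000000000000000000000. Using exponentiation by squaring, this requires 5 multiplications. The key idea: if the exponent is even, square the half-power; if odd, multiply by the base once.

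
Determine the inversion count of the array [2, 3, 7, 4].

Finding inversions in [2, 3, 7, 4]:

(2, 3): arr[2]=7 > arr[3]=4

Total inversions: 1

The array has 1 inversion(s): (2,3). Each pair (i,j) satisfies i < j and arr[i] > arr[j].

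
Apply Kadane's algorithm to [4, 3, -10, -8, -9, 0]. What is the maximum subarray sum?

Using Kadane's algorithm on [4, 3, -10, -8, -9, 0]:

Scanning through the array:
Position 1 (value 3): max_ending_here = 7, max_so_far = 7
Position 2 (value -10): max_ending_here = -3, max_so_far = 7
Position 3 (value -8): max_ending_here = -8, max_so_far = 7
Position 4 (value -9): max_ending_here = -9, max_so_far = 7
Position 5 (value 0): max_ending_here = 0, max_so_far = 7

Maximum subarray: [4, 3]
Maximum sum: 7

The maximum subarray is [4, 3] with sum 7. This subarray runs from index 0 to index 1.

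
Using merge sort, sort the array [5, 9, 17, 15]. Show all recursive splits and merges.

Merge sort trace:

Split: [5, 9, 17, 15] -> [5, 9] and [17, 15]
  Split: [5, 9] -> [5] and [9]
  Merge: [5] + [9] -> [5, 9]
  Split: [17, 15] -> [17] and [15]
  Merge: [17] + [15] -> [15, 17]
Merge: [5, 9] + [15, 17] -> [5, 9, 15, 17]

Final sorted array: [5, 9, 15, 17]

The merge sort proceeds by recursively splitting the array and merging sorted halves.
After all merges, the sorted array is [5, 9, 15, 17].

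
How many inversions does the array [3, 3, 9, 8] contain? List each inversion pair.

Finding inversions in [3, 3, 9, 8]:

(2, 3): arr[2]=9 > arr[3]=8

Total inversions: 1

The array has 1 inversion(s): (2,3). Each pair (i,j) satisfies i < j and arr[i] > arr[j].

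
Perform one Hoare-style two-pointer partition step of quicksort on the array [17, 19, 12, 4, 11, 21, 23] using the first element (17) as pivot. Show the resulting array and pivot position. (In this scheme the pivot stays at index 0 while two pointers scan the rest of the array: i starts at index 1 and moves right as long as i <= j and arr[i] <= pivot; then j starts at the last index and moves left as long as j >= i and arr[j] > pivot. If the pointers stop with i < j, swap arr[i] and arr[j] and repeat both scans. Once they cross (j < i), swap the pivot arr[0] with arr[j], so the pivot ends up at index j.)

Hoare-style two-pointer partition with pivot = 17:

Initial array: [17, 19, 12, 4, 11, 21, 23]

Pointers start at i = 1, j = 6.
i stops at index 1 (arr[1]=19 > 17), j stops at index 4 (arr[4]=11 <= 17): swap arr[1] and arr[4], array becomes [17, 11, 12, 4, 19, 21, 23]
i ends at 4, j ends at 3: the pointers have crossed (j < i), so scanning stops.

Swap pivot arr[0] with arr[3] to place pivot at position 3: [4, 11, 12, 17, 19, 21, 23]
Pivot position: 3

After partitioning with pivot 17, the array becomes [4, 11, 12, 17, 19, 21, 23]. The pivot is placed at index 3. All elements to the left of the pivot are <= 17, and all elements to the right are > 17.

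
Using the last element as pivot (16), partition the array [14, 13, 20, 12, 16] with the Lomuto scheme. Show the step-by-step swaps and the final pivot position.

Lomuto partition with pivot = 16:

Initial array: [14, 13, 20, 12, 16]

arr[0]=14 <= 16: swap with position 0, array becomes [14, 13, 20, 12, 16]
arr[1]=13 <= 16: swap with position 1, array becomes [14, 13, 20, 12, 16]
arr[2]=20 > 16: no swap
arr[3]=12 <= 16: swap with position 2, array becomes [14, 13, 12, 20, 16]

Place pivot at position 3: [14, 13, 12, 16, 20]
Pivot position: 3

After partitioning with pivot 16, the array becomes [14, 13, 12, 16, 20]. The pivot is placed at index 3. All elements to the left of the pivot are <= 16, and all elements to the right are > 16.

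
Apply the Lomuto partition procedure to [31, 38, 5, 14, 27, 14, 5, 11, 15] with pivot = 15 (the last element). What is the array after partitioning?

Lomuto partition with pivot = 15:

Initial array: [31, 38, 5, 14, 27, 14, 5, 11, 15]

arr[0]=31 > 15: no swap
arr[1]=38 > 15: no swap
arr[2]=5 <= 15: swap with position 0, array becomes [5, 38, 31, 14, 27, 14, 5, 11, 15]
arr[3]=14 <= 15: swap with position 1, array becomes [5, 14, 31, 38, 27, 14, 5, 11, 15]
arr[4]=27 > 15: no swap
arr[5]=14 <= 15: swap with position 2, array becomes [5, 14, 14, 38, 27, 31, 5, 11, 15]
arr[6]=5 <= 15: swap with position 3, array becomes [5, 14, 14, 5, 27, 31, 38, 11, 15]
arr[7]=11 <= 15: swap with position 4, array becomes [5, 14, 14, 5, 11, 31, 38, 27, 15]

Place pivot at position 5: [5, 14, 14, 5, 11, 15, 38, 27, 31]
Pivot position: 5

After partitioning with pivot 15, the array becomes [5, 14, 14, 5, 11, 15, 38, 27, 31]. The pivot is placed at index 5. All elements to the left of the pivot are <= 15, and all elements to the right are > 15.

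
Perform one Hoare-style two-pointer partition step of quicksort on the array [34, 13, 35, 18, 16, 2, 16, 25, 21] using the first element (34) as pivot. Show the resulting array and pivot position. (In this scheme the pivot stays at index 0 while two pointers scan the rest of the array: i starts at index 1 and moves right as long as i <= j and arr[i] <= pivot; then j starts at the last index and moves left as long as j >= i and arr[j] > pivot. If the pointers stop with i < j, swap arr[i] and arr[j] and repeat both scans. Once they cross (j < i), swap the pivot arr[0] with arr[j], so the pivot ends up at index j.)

Hoare-style two-pointer partition with pivot = 34:

Initial array: [34, 13, 35, 18, 16, 2, 16, 25, 21]

Pointers start at i = 1, j = 8.
i stops at index 2 (arr[2]=35 > 34), j stops at index 8 (arr[8]=21 <= 34): swap arr[2] and arr[8], array becomes [34, 13, 21, 18, 16, 2, 16, 25, 35]
i ends at 8, j ends at 7: the pointers have crossed (j < i), so scanning stops.

Swap pivot arr[0] with arr[7] to place pivot at position 7: [25, 13, 21, 18, 16, 2, 16, 34, 35]
Pivot position: 7

After partitioning with pivot 34, the array becomes [25, 13, 21, 18, 16, 2, 16, 34, 35]. The pivot is placed at index 7. All elements to the left of the pivot are <= 34, and all elements to the right are > 34.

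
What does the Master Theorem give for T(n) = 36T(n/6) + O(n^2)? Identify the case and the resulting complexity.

Master Theorem for T(n) = 36T(n/6) + O(n^2):

a = 36, b = 6, c = 2
log_b(a) = log_6(36) = 2.0000

Case 2: c = 2 = log_6(36) = 2.0000
T(n) = O(n^2 log n) = O(n^2 log n)

For T(n) = 36T(n/6) + O(n^2): log_6(36) = 2.0000. This is Case 2 of the Master Theorem (c = log_b(a), equal work at all levels), giving O(n^2 log n).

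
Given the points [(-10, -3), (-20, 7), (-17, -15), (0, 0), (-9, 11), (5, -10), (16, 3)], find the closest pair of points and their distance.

Computing all pairwise distances among 7 points:

d((-10, -3), (-20, 7)) = 14.1421
d((-10, -3), (-17, -15)) = 13.8924
d((-10, -3), (0, 0)) = 10.4403 <-- minimum
d((-10, -3), (-9, 11)) = 14.0357
d((-10, -3), (5, -10)) = 16.5529
d((-10, -3), (16, 3)) = 26.6833
d((-20, 7), (-17, -15)) = 22.2036
d((-20, 7), (0, 0)) = 21.1896
d((-20, 7), (-9, 11)) = 11.7047
d((-20, 7), (5, -10)) = 30.2324
d((-20, 7), (16, 3)) = 36.2215
d((-17, -15), (0, 0)) = 22.6716
d((-17, -15), (-9, 11)) = 27.2029
d((-17, -15), (5, -10)) = 22.561
d((-17, -15), (16, 3)) = 37.5899
d((0, 0), (-9, 11)) = 14.2127
d((0, 0), (5, -10)) = 11.1803
d((0, 0), (16, 3)) = 16.2788
d((-9, 11), (5, -10)) = 25.2389
d((-9, 11), (16, 3)) = 26.2488
d((5, -10), (16, 3)) = 17.0294

Closest pair: (-10, -3) and (0, 0) with distance 10.4403

The closest pair is (-10, -3) and (0, 0) with Euclidean distance 10.4403. For 7 points, brute-force pairwise comparison is shown above. For large n, the divide-and-conquer algorithm (sort by x, recurse on halves, check the dividing strip) achieves O(n log n).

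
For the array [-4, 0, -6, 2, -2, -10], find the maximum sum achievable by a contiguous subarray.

Using Kadane's algorithm on [-4, 0, -6, 2, -2, -10]:

Scanning through the array:
Position 1 (value 0): max_ending_here = 0, max_so_far = 0
Position 2 (value -6): max_ending_here = -6, max_so_far = 0
Position 3 (value 2): max_ending_here = 2, max_so_far = 2
Position 4 (value -2): max_ending_here = 0, max_so_far = 2
Position 5 (value -10): max_ending_here = -10, max_so_far = 2

Maximum subarray: [2]
Maximum sum: 2

The maximum subarray is [2] with sum 2. This subarray runs from index 3 to index 3.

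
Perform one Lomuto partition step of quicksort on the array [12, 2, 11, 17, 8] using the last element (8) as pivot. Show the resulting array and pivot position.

Lomuto partition with pivot = 8:

Initial array: [12, 2, 11, 17, 8]

arr[0]=12 > 8: no swap
arr[1]=2 <= 8: swap with position 0, array becomes [2, 12, 11, 17, 8]
arr[2]=11 > 8: no swap
arr[3]=17 > 8: no swap

Place pivot at position 1: [2, 8, 11, 17, 12]
Pivot position: 1

After partitioning with pivot 8, the array becomes [2, 8, 11, 17, 12]. The pivot is placed at index 1. All elements to the left of the pivot are <= 8, and all elements to the right are > 8.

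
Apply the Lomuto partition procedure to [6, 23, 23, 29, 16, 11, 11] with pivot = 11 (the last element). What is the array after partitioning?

Lomuto partition with pivot = 11:

Initial array: [6, 23, 23, 29, 16, 11, 11]

arr[0]=6 <= 11: swap with position 0, array becomes [6, 23, 23, 29, 16, 11, 11]
arr[1]=23 > 11: no swap
arr[2]=23 > 11: no swap
arr[3]=29 > 11: no swap
arr[4]=16 > 11: no swap
arr[5]=11 <= 11: swap with position 1, array becomes [6, 11, 23, 29, 16, 23, 11]

Place pivot at position 2: [6, 11, 11, 29, 16, 23, 23]
Pivot position: 2

After partitioning with pivot 11, the array becomes [6, 11, 11, 29, 16, 23, 23]. The pivot is placed at index 2. All elements to the left of the pivot are <= 11, and all elements to the right are > 11.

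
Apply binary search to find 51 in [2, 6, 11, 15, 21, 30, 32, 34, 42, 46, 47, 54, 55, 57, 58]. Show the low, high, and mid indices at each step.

Binary search for 51 in [2, 6, 11, 15, 21, 30, 32, 34, 42, 46, 47, 54, 55, 57, 58]:

lo=0, hi=14, mid=7, arr[mid]=34 -> 34 < 51, search right half
lo=8, hi=14, mid=11, arr[mid]=54 -> 54 > 51, search left half
lo=8, hi=10, mid=9, arr[mid]=46 -> 46 < 51, search right half
lo=10, hi=10, mid=10, arr[mid]=47 -> 47 < 51, search right half
lo=11 > hi=10, target 51 not found

Binary search determines that 51 is not in the array after 4 comparisons. The search space was exhausted without finding the target.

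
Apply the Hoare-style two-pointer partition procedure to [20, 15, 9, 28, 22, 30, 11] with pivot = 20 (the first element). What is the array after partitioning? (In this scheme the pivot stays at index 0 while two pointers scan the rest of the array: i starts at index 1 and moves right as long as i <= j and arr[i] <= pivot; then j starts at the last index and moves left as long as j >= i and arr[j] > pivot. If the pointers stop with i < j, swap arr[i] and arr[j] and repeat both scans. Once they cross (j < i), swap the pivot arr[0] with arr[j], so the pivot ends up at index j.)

Hoare-style two-pointer partition with pivot = 20:

Initial array: [20, 15, 9, 28, 22, 30, 11]

Pointers start at i = 1, j = 6.
i stops at index 3 (arr[3]=28 > 20), j stops at index 6 (arr[6]=11 <= 20): swap arr[3] and arr[6], array becomes [20, 15, 9, 11, 22, 30, 28]
i ends at 4, j ends at 3: the pointers have crossed (j < i), so scanning stops.

Swap pivot arr[0] with arr[3] to place pivot at position 3: [11, 15, 9, 20, 22, 30, 28]
Pivot position: 3

After partitioning with pivot 20, the array becomes [11, 15, 9, 20, 22, 30, 28]. The pivot is placed at index 3. All elements to the left of the pivot are <= 20, and all elements to the right are > 20.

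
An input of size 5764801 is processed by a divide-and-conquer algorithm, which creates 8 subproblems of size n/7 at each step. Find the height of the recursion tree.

For divide and conquer with division factor 7:

Problem sizes at each level:
Level 0: 5764801
Level 1: 823543
Level 2: 117649
Level 3: 16807
Level 4: 2401
Level 5: 343
Level 6: 49
Level 7: 7
Level 8: 1

The root is level 0 and the size-1 base case is level 8 (the tree spans levels 0 through 8, i.e. 9 levels counting the root), so the depth is the number of divisions: log_7(5764801) = 8

The recursion tree depth is log_7(5764801) = 8. At each level, the problem size is divided by 7, so it takes 8 divisions to reduce to a base case of size 1. The algorithm makes 8 recursive calls at each level.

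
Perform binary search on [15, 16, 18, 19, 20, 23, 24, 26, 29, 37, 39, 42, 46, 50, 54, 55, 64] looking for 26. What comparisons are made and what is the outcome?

Binary search for 26 in [15, 16, 18, 19, 20, 23, 24, 26, 29, 37, 39, 42, 46, 50, 54, 55, 64]:

lo=0, hi=16, mid=8, arr[mid]=29 -> 29 > 26, search left half
lo=0, hi=7, mid=3, arr[mid]=19 -> 19 < 26, search right half
lo=4, hi=7, mid=5, arr[mid]=23 -> 23 < 26, search right half
lo=6, hi=7, mid=6, arr[mid]=24 -> 24 < 26, search right half
lo=7, hi=7, mid=7, arr[mid]=26 -> Found target at index 7!

Binary search finds 26 at index 7 after 5 comparisons. The search repeatedly halves the search space by comparing with the middle element.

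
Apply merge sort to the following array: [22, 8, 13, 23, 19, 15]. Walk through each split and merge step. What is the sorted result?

Merge sort trace:

Split: [22, 8, 13, 23, 19, 15] -> [22, 8, 13] and [23, 19, 15]
  Split: [22, 8, 13] -> [22] and [8, 13]
    Split: [8, 13] -> [8] and [13]
    Merge: [8] + [13] -> [8, 13]
  Merge: [22] + [8, 13] -> [8, 13, 22]
  Split: [23, 19, 15] -> [23] and [19, 15]
    Split: [19, 15] -> [19] and [15]
    Merge: [19] + [15] -> [15, 19]
  Merge: [23] + [15, 19] -> [15, 19, 23]
Merge: [8, 13, 22] + [15, 19, 23] -> [8, 13, 15, 19, 22, 23]

Final sorted array: [8, 13, 15, 19, 22, 23]

The merge sort proceeds by recursively splitting the array and merging sorted halves.
After all merges, the sorted array is [8, 13, 15, 19, 22, 23].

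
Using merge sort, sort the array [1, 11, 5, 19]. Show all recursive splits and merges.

Merge sort trace:

Split: [1, 11, 5, 19] -> [1, 11] and [5, 19]
  Split: [1, 11] -> [1] and [11]
  Merge: [1] + [11] -> [1, 11]
  Split: [5, 19] -> [5] and [19]
  Merge: [5] + [19] -> [5, 19]
Merge: [1, 11] + [5, 19] -> [1, 5, 11, 19]

Final sorted array: [1, 5, 11, 19]

The merge sort proceeds by recursively splitting the array and merging sorted halves.
After all merges, the sorted array is [1, 5, 11, 19].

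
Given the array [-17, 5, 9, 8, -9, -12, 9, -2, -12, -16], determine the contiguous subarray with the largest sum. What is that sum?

Using Kadane's algorithm on [-17, 5, 9, 8, -9, -12, 9, -2, -12, -16]:

Scanning through the array:
Position 1 (value 5): max_ending_here = 5, max_so_far = 5
Position 2 (value 9): max_ending_here = 14, max_so_far = 14
Position 3 (value 8): max_ending_here = 22, max_so_far = 22
Position 4 (value -9): max_ending_here = 13, max_so_far = 22
Position 5 (value -12): max_ending_here = 1, max_so_far = 22
Position 6 (value 9): max_ending_here = 10, max_so_far = 22
Position 7 (value -2): max_ending_here = 8, max_so_far = 22
Position 8 (value -12): max_ending_here = -4, max_so_far = 22
Position 9 (value -16): max_ending_here = -16, max_so_far = 22

Maximum subarray: [5, 9, 8]
Maximum sum: 22

The maximum subarray is [5, 9, 8] with sum 22. This subarray runs from index 1 to index 3.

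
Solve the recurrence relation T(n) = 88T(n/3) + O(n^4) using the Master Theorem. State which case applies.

Master Theorem for T(n) = 88T(n/3) + O(n^4):

a = 88, b = 3, c = 4
log_b(a) = log_3(88) = 4.0754

Case 1: c = 4 < log_3(88) = 4.0754
T(n) = O(n^(log_3 88))

For T(n) = 88T(n/3) + O(n^4): log_3(88) = 4.0754. This is Case 1 of the Master Theorem (c < log_b(a), work dominated by leaves), giving O(n^(log_3 88)).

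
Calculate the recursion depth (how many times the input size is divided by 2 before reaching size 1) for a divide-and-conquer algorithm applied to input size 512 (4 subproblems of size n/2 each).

For divide and conquer with division factor 2:

Problem sizes at each level:
Level 0: 512
Level 1: 256
Level 2: 128
Level 3: 64
Level 4: 32
Level 5: 16
Level 6: 8
Level 7: 4
Level 8: 2
Level 9: 1

The root is level 0 and the size-1 base case is level 9 (the tree spans levels 0 through 9, i.e. 10 levels counting the root), so the depth is the number of divisions: log_2(512) = 9

The recursion tree depth is log_2(512) = 9. At each level, the problem size is divided by 2, so it takes 9 divisions to reduce to a base case of size 1. The algorithm makes 4 recursive calls at each level.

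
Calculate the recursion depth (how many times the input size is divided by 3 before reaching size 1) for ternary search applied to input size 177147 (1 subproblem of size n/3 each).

For divide and conquer with division factor 3:

Problem sizes at each level:
Level 0: 177147
Level 1: 59049
Level 2: 19683
Level 3: 6561
Level 4: 2187
Level 5: 729
Level 6: 243
Level 7: 81
Level 8: 27
Level 9: 9
Level 10: 3
Level 11: 1

The root is level 0 and the size-1 base case is level 11 (the tree spans levels 0 through 11, i.e. 12 levels counting the root), so the depth is the number of divisions: log_3(177147) = 11

The recursion tree depth is log_3(177147) = 11. At each level, the problem size is divided by 3, so it takes 11 divisions to reduce to a base case of size 1. The algorithm makes 1 recursive call at each level.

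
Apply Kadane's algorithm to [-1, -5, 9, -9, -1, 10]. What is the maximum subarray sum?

Using Kadane's algorithm on [-1, -5, 9, -9, -1, 10]:

Scanning through the array:
Position 1 (value -5): max_ending_here = -5, max_so_far = -1
Position 2 (value 9): max_ending_here = 9, max_so_far = 9
Position 3 (value -9): max_ending_here = 0, max_so_far = 9
Position 4 (value -1): max_ending_here = -1, max_so_far = 9
Position 5 (value 10): max_ending_here = 10, max_so_far = 10

Maximum subarray: [10]
Maximum sum: 10

The maximum subarray is [10] with sum 10. This subarray runs from index 5 to index 5.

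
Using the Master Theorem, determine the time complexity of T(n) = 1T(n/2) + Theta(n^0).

Master Theorem for T(n) = 1T(n/2) + O(n^0):

a = 1, b = 2, c = 0
log_b(a) = log_2(1) = 0.0000

Case 2: c = 0 = log_2(1) = 0.0000
T(n) = O(n^0 log n) = O(log n)

For T(n) = 1T(n/2) + O(n^0): log_2(1) = 0.0000. This is Case 2 of the Master Theorem (c = log_b(a), equal work at all levels), giving O(log n).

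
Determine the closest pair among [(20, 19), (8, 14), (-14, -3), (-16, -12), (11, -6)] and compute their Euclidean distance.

Computing all pairwise distances among 5 points:

d((20, 19), (8, 14)) = 13.0
d((20, 19), (-14, -3)) = 40.4969
d((20, 19), (-16, -12)) = 47.5079
d((20, 19), (11, -6)) = 26.5707
d((8, 14), (-14, -3)) = 27.8029
d((8, 14), (-16, -12)) = 35.3836
d((8, 14), (11, -6)) = 20.2237
d((-14, -3), (-16, -12)) = 9.2195 <-- minimum
d((-14, -3), (11, -6)) = 25.1794
d((-16, -12), (11, -6)) = 27.6586

Closest pair: (-14, -3) and (-16, -12) with distance 9.2195

The closest pair is (-14, -3) and (-16, -12) with Euclidean distance 9.2195. For 5 points, brute-force pairwise comparison is shown above. For large n, the divide-and-conquer algorithm (sort by x, recurse on halves, check the dividing strip) achieves O(n log n).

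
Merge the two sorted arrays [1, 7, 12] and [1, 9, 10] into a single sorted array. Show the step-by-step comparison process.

Merging process:

Compare 1 vs 1: take 1 from left. Merged: [1]
Compare 7 vs 1: take 1 from right. Merged: [1, 1]
Compare 7 vs 9: take 7 from left. Merged: [1, 1, 7]
Compare 12 vs 9: take 9 from right. Merged: [1, 1, 7, 9]
Compare 12 vs 10: take 10 from right. Merged: [1, 1, 7, 9, 10]
Append remaining from left: [12]. Merged: [1, 1, 7, 9, 10, 12]

Final merged array: [1, 1, 7, 9, 10, 12]
Total comparisons: 5

The merged array is [1, 1, 7, 9, 10, 12], requiring 5 comparisons. The merge step runs in O(n) time where n is the total number of elements.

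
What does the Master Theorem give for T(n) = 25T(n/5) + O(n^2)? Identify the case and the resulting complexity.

Master Theorem for T(n) = 25T(n/5) + O(n^2):

a = 25, b = 5, c = 2
log_b(a) = log_5(25) = 2.0000

Case 2: c = 2 = log_5(25) = 2.0000
T(n) = O(n^2 log n) = O(n^2 log n)

For T(n) = 25T(n/5) + O(n^2): log_5(25) = 2.0000. This is Case 2 of the Master Theorem (c = log_b(a), equal work at all levels), giving O(n^2 log n).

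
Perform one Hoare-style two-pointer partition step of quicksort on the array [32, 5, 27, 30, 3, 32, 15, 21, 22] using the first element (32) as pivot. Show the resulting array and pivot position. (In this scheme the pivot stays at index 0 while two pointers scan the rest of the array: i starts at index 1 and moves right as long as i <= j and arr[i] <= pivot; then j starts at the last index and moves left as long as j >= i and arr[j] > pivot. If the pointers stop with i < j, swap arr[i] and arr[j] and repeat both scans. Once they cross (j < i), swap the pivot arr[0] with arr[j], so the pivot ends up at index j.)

Hoare-style two-pointer partition with pivot = 32:

Initial array: [32, 5, 27, 30, 3, 32, 15, 21, 22]

Pointers start at i = 1, j = 8.
i ends at 9, j ends at 8: the pointers have crossed (j < i), so scanning stops.

Swap pivot arr[0] with arr[8] to place pivot at position 8: [22, 5, 27, 30, 3, 32, 15, 21, 32]
Pivot position: 8

After partitioning with pivot 32, the array becomes [22, 5, 27, 30, 3, 32, 15, 21, 32]. The pivot is placed at index 8. All elements to the left of the pivot are <= 32, and all elements to the right are > 32.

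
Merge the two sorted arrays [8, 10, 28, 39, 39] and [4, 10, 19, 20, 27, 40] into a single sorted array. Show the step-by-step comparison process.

Merging process:

Compare 8 vs 4: take 4 from right. Merged: [4]
Compare 8 vs 10: take 8 from left. Merged: [4, 8]
Compare 10 vs 10: take 10 from left. Merged: [4, 8, 10]
Compare 28 vs 10: take 10 from right. Merged: [4, 8, 10, 10]
Compare 28 vs 19: take 19 from right. Merged: [4, 8, 10, 10, 19]
Compare 28 vs 20: take 20 from right. Merged: [4, 8, 10, 10, 19, 20]
Compare 28 vs 27: take 27 from right. Merged: [4, 8, 10, 10, 19, 20, 27]
Compare 28 vs 40: take 28 from left. Merged: [4, 8, 10, 10, 19, 20, 27, 28]
Compare 39 vs 40: take 39 from left. Merged: [4, 8, 10, 10, 19, 20, 27, 28, 39]
Compare 39 vs 40: take 39 from left. Merged: [4, 8, 10, 10, 19, 20, 27, 28, 39, 39]
Append remaining from right: [40]. Merged: [4, 8, 10, 10, 19, 20, 27, 28, 39, 39, 40]

Final merged array: [4, 8, 10, 10, 19, 20, 27, 28, 39, 39, 40]
Total comparisons: 10

The merged array is [4, 8, 10, 10, 19, 20, 27, 28, 39, 39, 40], requiring 10 comparisons. The merge step runs in O(n) time where n is the total number of elements.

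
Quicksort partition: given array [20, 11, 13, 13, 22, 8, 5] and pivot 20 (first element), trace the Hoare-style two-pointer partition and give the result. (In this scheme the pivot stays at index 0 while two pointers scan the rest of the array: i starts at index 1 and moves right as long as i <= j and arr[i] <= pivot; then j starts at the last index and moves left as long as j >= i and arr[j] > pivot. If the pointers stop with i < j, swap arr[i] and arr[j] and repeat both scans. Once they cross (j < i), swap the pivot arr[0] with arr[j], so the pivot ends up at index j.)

Hoare-style two-pointer partition with pivot = 20:

Initial array: [20, 11, 13, 13, 22, 8, 5]

Pointers start at i = 1, j = 6.
i stops at index 4 (arr[4]=22 > 20), j stops at index 6 (arr[6]=5 <= 20): swap arr[4] and arr[6], array becomes [20, 11, 13, 13, 5, 8, 22]
i ends at 6, j ends at 5: the pointers have crossed (j < i), so scanning stops.

Swap pivot arr[0] with arr[5] to place pivot at position 5: [8, 11, 13, 13, 5, 20, 22]
Pivot position: 5

After partitioning with pivot 20, the array becomes [8, 11, 13, 13, 5, 20, 22]. The pivot is placed at index 5. All elements to the left of the pivot are <= 20, and all elements to the right are > 20.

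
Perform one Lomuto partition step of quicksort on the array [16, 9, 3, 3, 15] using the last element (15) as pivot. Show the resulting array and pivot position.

Lomuto partition with pivot = 15:

Initial array: [16, 9, 3, 3, 15]

arr[0]=16 > 15: no swap
arr[1]=9 <= 15: swap with position 0, array becomes [9, 16, 3, 3, 15]
arr[2]=3 <= 15: swap with position 1, array becomes [9, 3, 16, 3, 15]
arr[3]=3 <= 15: swap with position 2, array becomes [9, 3, 3, 16, 15]

Place pivot at position 3: [9, 3, 3, 15, 16]
Pivot position: 3

After partitioning with pivot 15, the array becomes [9, 3, 3, 15, 16]. The pivot is placed at index 3. All elements to the left of the pivot are <= 15, and all elements to the right are > 15.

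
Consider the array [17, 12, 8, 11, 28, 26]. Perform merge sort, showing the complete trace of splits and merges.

Merge sort trace:

Split: [17, 12, 8, 11, 28, 26] -> [17, 12, 8] and [11, 28, 26]
  Split: [17, 12, 8] -> [17] and [12, 8]
    Split: [12, 8] -> [12] and [8]
    Merge: [12] + [8] -> [8, 12]
  Merge: [17] + [8, 12] -> [8, 12, 17]
  Split: [11, 28, 26] -> [11] and [28, 26]
    Split: [28, 26] -> [28] and [26]
    Merge: [28] + [26] -> [26, 28]
  Merge: [11] + [26, 28] -> [11, 26, 28]
Merge: [8, 12, 17] + [11, 26, 28] -> [8, 11, 12, 17, 26, 28]

Final sorted array: [8, 11, 12, 17, 26, 28]

The merge sort proceeds by recursively splitting the array and merging sorted halves.
After all merges, the sorted array is [8, 11, 12, 17, 26, 28].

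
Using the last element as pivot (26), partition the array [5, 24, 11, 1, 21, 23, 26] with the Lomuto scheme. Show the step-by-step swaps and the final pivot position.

Lomuto partition with pivot = 26:

Initial array: [5, 24, 11, 1, 21, 23, 26]

arr[0]=5 <= 26: swap with position 0, array becomes [5, 24, 11, 1, 21, 23, 26]
arr[1]=24 <= 26: swap with position 1, array becomes [5, 24, 11, 1, 21, 23, 26]
arr[2]=11 <= 26: swap with position 2, array becomes [5, 24, 11, 1, 21, 23, 26]
arr[3]=1 <= 26: swap with position 3, array becomes [5, 24, 11, 1, 21, 23, 26]
arr[4]=21 <= 26: swap with position 4, array becomes [5, 24, 11, 1, 21, 23, 26]
arr[5]=23 <= 26: swap with position 5, array becomes [5, 24, 11, 1, 21, 23, 26]

Place pivot at position 6: [5, 24, 11, 1, 21, 23, 26]
Pivot position: 6

After partitioning with pivot 26, the array becomes [5, 24, 11, 1, 21, 23, 26]. The pivot is placed at index 6. All elements to the left of the pivot are <= 26, and all elements to the right are > 26.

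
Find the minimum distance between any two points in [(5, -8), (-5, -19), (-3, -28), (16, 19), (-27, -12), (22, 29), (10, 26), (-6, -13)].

Computing all pairwise distances among 8 points:

d((5, -8), (-5, -19)) = 14.8661
d((5, -8), (-3, -28)) = 21.5407
d((5, -8), (16, 19)) = 29.1548
d((5, -8), (-27, -12)) = 32.249
d((5, -8), (22, 29)) = 40.7185
d((5, -8), (10, 26)) = 34.3657
d((5, -8), (-6, -13)) = 12.083
d((-5, -19), (-3, -28)) = 9.2195
d((-5, -19), (16, 19)) = 43.4166
d((-5, -19), (-27, -12)) = 23.0868
d((-5, -19), (22, 29)) = 55.0727
d((-5, -19), (10, 26)) = 47.4342
d((-5, -19), (-6, -13)) = 6.0828 <-- minimum
d((-3, -28), (16, 19)) = 50.6952
d((-3, -28), (-27, -12)) = 28.8444
d((-3, -28), (22, 29)) = 62.2415
d((-3, -28), (10, 26)) = 55.5428
d((-3, -28), (-6, -13)) = 15.2971
d((16, 19), (-27, -12)) = 53.0094
d((16, 19), (22, 29)) = 11.6619
d((16, 19), (10, 26)) = 9.2195
d((16, 19), (-6, -13)) = 38.833
d((-27, -12), (22, 29)) = 63.8905
d((-27, -12), (10, 26)) = 53.0377
d((-27, -12), (-6, -13)) = 21.0238
d((22, 29), (10, 26)) = 12.3693
d((22, 29), (-6, -13)) = 50.4777
d((10, 26), (-6, -13)) = 42.1545

Closest pair: (-5, -19) and (-6, -13) with distance 6.0828

The closest pair is (-5, -19) and (-6, -13) with Euclidean distance 6.0828. For 8 points, brute-force pairwise comparison is shown above. For large n, the divide-and-conquer algorithm (sort by x, recurse on halves, check the dividing strip) achieves O(n log n).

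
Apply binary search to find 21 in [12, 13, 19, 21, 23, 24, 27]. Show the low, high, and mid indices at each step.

Binary search for 21 in [12, 13, 19, 21, 23, 24, 27]:

lo=0, hi=6, mid=3, arr[mid]=21 -> Found target at index 3!

Binary search finds 21 at index 3 after 1 comparisons. The search repeatedly halves the search space by comparing with the middle element.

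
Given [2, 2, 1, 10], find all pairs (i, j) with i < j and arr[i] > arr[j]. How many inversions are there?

Finding inversions in [2, 2, 1, 10]:

(0, 2): arr[0]=2 > arr[2]=1
(1, 2): arr[1]=2 > arr[2]=1

Total inversions: 2

The array has 2 inversion(s): (0,2), (1,2). Each pair (i,j) satisfies i < j and arr[i] > arr[j].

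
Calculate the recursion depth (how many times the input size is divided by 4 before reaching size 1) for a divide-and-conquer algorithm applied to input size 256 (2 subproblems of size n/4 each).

For divide and conquer with division factor 4:

Problem sizes at each level:
Level 0: 256
Level 1: 64
Level 2: 16
Level 3: 4
Level 4: 1

The root is level 0 and the size-1 base case is level 4 (the tree spans levels 0 through 4, i.e. 5 levels counting the root), so the depth is the number of divisions: log_4(256) = 4

The recursion tree depth is log_4(256) = 4. At each level, the problem size is divided by 4, so it takes 4 divisions to reduce to a base case of size 1. The algorithm makes 2 recursive calls at each level.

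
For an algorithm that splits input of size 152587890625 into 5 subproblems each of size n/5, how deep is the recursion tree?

For divide and conquer with division factor 5:

Problem sizes at each level:
Level 0: 152587890625
Level 1: 30517578125
Level 2: 6103515625
Level 3: 1220703125
Level 4: 244140625
Level 5: 48828125
Level 6: 9765625
Level 7: 1953125
Level 8: 390625
Level 9: 78125
Level 10: 15625
Level 11: 3125
Level 12: 625
Level 13: 125
Level 14: 25
Level 15: 5
Level 16: 1

The root is level 0 and the size-1 base case is level 16 (the tree spans levels 0 through 16, i.e. 17 levels counting the root), so the depth is the number of divisions: log_5(152587890625) = 16

The recursion tree depth is log_5(152587890625) = 16. At each level, the problem size is divided by 5, so it takes 16 divisions to reduce to a base case of size 1. The algorithm makes 5 recursive calls at each level.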